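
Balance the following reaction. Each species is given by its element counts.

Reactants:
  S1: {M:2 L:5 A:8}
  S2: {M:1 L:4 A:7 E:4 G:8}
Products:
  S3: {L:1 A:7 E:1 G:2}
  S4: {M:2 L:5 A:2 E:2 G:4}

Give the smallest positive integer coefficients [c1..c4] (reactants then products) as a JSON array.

M: 3·2+4·1 = 10 | 6·0+5·2 = 10
L: 3·5+4·4 = 31 | 6·1+5·5 = 31
A: 3·8+4·7 = 52 | 6·7+5·2 = 52
E: 3·0+4·4 = 16 | 6·1+5·2 = 16
G: 3·0+4·8 = 32 | 6·2+5·4 = 32
gcd(3,4,6,5) = 1

Coefficients: [3, 4, 6, 5]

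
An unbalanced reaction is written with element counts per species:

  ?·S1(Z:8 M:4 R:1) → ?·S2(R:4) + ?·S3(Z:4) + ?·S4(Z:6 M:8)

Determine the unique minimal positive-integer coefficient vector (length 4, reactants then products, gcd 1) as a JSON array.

Coefficients: [4, 1, 5, 2]

Z: 4·8 = 32 | 1·0+5·4+2·6 = 32
M: 4·4 = 16 | 1·0+5·0+2·8 = 16
R: 4·1 = 4 | 1·4+5·0+2·0 = 4
gcd(4,1,5,2) = 1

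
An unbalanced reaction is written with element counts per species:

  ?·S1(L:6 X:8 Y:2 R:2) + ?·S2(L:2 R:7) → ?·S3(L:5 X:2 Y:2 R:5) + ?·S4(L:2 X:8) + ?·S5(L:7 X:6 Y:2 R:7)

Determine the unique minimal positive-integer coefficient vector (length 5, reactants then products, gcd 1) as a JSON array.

Coefficients: [6, 4, 1, 2, 5]

L: 6·6+4·2 = 44 | 1·5+2·2+5·7 = 44
X: 6·8+4·0 = 48 | 1·2+2·8+5·6 = 48
Y: 6·2+4·0 = 12 | 1·2+2·0+5·2 = 12
R: 6·2+4·7 = 40 | 1·5+2·0+5·7 = 40
gcd(6,4,1,2,5) = 1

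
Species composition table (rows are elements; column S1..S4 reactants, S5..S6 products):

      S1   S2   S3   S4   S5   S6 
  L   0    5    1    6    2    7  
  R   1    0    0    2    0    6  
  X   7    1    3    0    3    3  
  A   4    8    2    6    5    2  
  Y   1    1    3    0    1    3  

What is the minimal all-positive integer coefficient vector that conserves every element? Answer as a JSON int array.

Coefficients: [2, 1, 2, 2, 6, 1]

L: 2·0+1·5+2·1+2·6 = 19 | 6·2+1·7 = 19
R: 2·1+1·0+2·0+2·2 = 6 | 6·0+1·6 = 6
X: 2·7+1·1+2·3+2·0 = 21 | 6·3+1·3 = 21
A: 2·4+1·8+2·2+2·6 = 32 | 6·5+1·2 = 32
Y: 2·1+1·1+2·3+2·0 = 9 | 6·1+1·3 = 9
gcd(2,1,2,2,6,1) = 1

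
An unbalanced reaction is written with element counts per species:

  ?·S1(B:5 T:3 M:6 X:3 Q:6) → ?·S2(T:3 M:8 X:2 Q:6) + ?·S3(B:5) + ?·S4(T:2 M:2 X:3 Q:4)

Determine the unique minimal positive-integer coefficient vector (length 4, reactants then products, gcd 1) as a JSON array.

B: 5·5 = 25 | 3·0+5·5+3·0 = 25
T: 5·3 = 15 | 3·3+5·0+3·2 = 15
M: 5·6 = 30 | 3·8+5·0+3·2 = 30
X: 5·3 = 15 | 3·2+5·0+3·3 = 15
Q: 5·6 = 30 | 3·6+5·0+3·4 = 30
gcd(5,3,5,3) = 1

Coefficients: [5, 3, 5, 3]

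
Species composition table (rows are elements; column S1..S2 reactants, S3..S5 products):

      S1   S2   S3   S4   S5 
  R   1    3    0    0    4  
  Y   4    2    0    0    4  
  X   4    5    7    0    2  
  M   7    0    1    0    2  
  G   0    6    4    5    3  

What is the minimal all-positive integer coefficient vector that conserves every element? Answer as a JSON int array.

R: 2·1+6·3 = 20 | 4·0+1·0+5·4 = 20
Y: 2·4+6·2 = 20 | 4·0+1·0+5·4 = 20
X: 2·4+6·5 = 38 | 4·7+1·0+5·2 = 38
M: 2·7+6·0 = 14 | 4·1+1·0+5·2 = 14
G: 2·0+6·6 = 36 | 4·4+1·5+5·3 = 36
gcd(2,6,4,1,5) = 1

Coefficients: [2, 6, 4, 1, 5]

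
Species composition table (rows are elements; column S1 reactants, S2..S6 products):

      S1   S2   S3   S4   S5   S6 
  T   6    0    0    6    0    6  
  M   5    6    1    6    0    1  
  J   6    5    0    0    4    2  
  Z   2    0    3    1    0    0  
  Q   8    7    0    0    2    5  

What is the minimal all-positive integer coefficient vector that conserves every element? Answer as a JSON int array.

Coefficients: [5, 2, 3, 1, 3, 4]

T: 5·6 = 30 | 2·0+3·0+1·6+3·0+4·6 = 30
M: 5·5 = 25 | 2·6+3·1+1·6+3·0+4·1 = 25
J: 5·6 = 30 | 2·5+3·0+1·0+3·4+4·2 = 30
Z: 5·2 = 10 | 2·0+3·3+1·1+3·0+4·0 = 10
Q: 5·8 = 40 | 2·7+3·0+1·0+3·2+4·5 = 40
gcd(5,2,3,1,3,4) = 1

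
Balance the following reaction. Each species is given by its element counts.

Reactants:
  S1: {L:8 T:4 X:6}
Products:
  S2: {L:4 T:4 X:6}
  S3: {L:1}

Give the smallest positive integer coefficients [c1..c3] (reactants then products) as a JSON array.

L: 1·8 = 8 | 1·4+4·1 = 8
T: 1·4 = 4 | 1·4+4·0 = 4
X: 1·6 = 6 | 1·6+4·0 = 6
gcd(1,1,4) = 1

Coefficients: [1, 1, 4]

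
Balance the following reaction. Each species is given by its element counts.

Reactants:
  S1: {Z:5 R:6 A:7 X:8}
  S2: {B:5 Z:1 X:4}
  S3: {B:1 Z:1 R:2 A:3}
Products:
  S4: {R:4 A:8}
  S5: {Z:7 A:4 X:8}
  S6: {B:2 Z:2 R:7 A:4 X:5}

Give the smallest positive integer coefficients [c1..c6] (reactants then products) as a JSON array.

Coefficients: [5, 1, 3, 2, 3, 4]

B: 5·0+1·5+3·1 = 8 | 2·0+3·0+4·2 = 8
Z: 5·5+1·1+3·1 = 29 | 2·0+3·7+4·2 = 29
R: 5·6+1·0+3·2 = 36 | 2·4+3·0+4·7 = 36
A: 5·7+1·0+3·3 = 44 | 2·8+3·4+4·4 = 44
X: 5·8+1·4+3·0 = 44 | 2·0+3·8+4·5 = 44
gcd(5,1,3,2,3,4) = 1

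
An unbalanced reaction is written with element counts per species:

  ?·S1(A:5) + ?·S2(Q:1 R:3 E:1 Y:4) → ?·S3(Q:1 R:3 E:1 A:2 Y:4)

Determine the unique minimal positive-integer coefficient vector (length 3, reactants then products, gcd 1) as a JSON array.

Coefficients: [2, 5, 5]

Q: 2·0+5·1 = 5 | 5·1 = 5
R: 2·0+5·3 = 15 | 5·3 = 15
E: 2·0+5·1 = 5 | 5·1 = 5
A: 2·5+5·0 = 10 | 5·2 = 10
Y: 2·0+5·4 = 20 | 5·4 = 20
gcd(2,5,5) = 1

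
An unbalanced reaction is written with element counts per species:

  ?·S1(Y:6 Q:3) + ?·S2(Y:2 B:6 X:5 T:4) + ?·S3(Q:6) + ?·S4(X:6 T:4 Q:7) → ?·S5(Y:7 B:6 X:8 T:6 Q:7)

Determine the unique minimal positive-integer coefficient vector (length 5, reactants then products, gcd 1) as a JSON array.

Y: 5·6+6·2+1·0+3·0 = 42 | 6·7 = 42
B: 5·0+6·6+1·0+3·0 = 36 | 6·6 = 36
X: 5·0+6·5+1·0+3·6 = 48 | 6·8 = 48
T: 5·0+6·4+1·0+3·4 = 36 | 6·6 = 36
Q: 5·3+6·0+1·6+3·7 = 42 | 6·7 = 42
gcd(5,6,1,3,6) = 1

Coefficients: [5, 6, 1, 3, 6]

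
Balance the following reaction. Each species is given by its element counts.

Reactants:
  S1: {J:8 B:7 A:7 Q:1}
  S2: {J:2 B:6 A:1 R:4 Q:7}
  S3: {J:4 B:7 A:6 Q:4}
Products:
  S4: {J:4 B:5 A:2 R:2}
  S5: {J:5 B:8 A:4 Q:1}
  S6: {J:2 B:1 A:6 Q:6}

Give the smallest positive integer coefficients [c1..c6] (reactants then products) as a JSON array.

J: 3·8+1·2+5·4 = 46 | 2·4+6·5+4·2 = 46
B: 3·7+1·6+5·7 = 62 | 2·5+6·8+4·1 = 62
A: 3·7+1·1+5·6 = 52 | 2·2+6·4+4·6 = 52
R: 3·0+1·4+5·0 = 4 | 2·2+6·0+4·0 = 4
Q: 3·1+1·7+5·4 = 30 | 2·0+6·1+4·6 = 30
gcd(3,1,5,2,6,4) = 1

Coefficients: [3, 1, 5, 2, 6, 4]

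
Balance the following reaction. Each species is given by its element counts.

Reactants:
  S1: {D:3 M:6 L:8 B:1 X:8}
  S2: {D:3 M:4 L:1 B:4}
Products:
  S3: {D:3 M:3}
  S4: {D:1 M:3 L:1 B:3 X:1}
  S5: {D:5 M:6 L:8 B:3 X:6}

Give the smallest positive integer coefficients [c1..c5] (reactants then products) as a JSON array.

Coefficients: [3, 6, 2, 6, 3]

D: 3·3+6·3 = 27 | 2·3+6·1+3·5 = 27
M: 3·6+6·4 = 42 | 2·3+6·3+3·6 = 42
L: 3·8+6·1 = 30 | 2·0+6·1+3·8 = 30
B: 3·1+6·4 = 27 | 2·0+6·3+3·3 = 27
X: 3·8+6·0 = 24 | 2·0+6·1+3·6 = 24
gcd(3,6,2,6,3) = 1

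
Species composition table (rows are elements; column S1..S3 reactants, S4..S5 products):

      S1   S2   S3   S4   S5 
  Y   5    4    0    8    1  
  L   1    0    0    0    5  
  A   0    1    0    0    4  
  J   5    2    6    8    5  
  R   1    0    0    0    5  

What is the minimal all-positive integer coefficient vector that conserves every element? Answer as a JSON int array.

Y: 5·5+4·4+2·0 = 41 | 5·8+1·1 = 41
L: 5·1+4·0+2·0 = 5 | 5·0+1·5 = 5
A: 5·0+4·1+2·0 = 4 | 5·0+1·4 = 4
J: 5·5+4·2+2·6 = 45 | 5·8+1·5 = 45
R: 5·1+4·0+2·0 = 5 | 5·0+1·5 = 5
gcd(5,4,2,5,1) = 1

Coefficients: [5, 4, 2, 5, 1]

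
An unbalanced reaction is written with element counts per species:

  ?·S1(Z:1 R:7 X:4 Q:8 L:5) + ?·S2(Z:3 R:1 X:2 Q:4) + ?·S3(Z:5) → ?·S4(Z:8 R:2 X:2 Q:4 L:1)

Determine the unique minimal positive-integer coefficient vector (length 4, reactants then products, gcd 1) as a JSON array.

Z: 1·1+3·3+6·5 = 40 | 5·8 = 40
R: 1·7+3·1+6·0 = 10 | 5·2 = 10
X: 1·4+3·2+6·0 = 10 | 5·2 = 10
Q: 1·8+3·4+6·0 = 20 | 5·4 = 20
L: 1·5+3·0+6·0 = 5 | 5·1 = 5
gcd(1,3,6,5) = 1

Coefficients: [1, 3, 6, 5]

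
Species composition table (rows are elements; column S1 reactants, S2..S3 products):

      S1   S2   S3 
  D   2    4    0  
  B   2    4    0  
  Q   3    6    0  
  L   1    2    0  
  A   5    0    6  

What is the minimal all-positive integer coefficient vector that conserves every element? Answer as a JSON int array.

Coefficients: [6, 3, 5]

D: 6·2 = 12 | 3·4+5·0 = 12
B: 6·2 = 12 | 3·4+5·0 = 12
Q: 6·3 = 18 | 3·6+5·0 = 18
L: 6·1 = 6 | 3·2+5·0 = 6
A: 6·5 = 30 | 3·0+5·6 = 30
gcd(6,3,5) = 1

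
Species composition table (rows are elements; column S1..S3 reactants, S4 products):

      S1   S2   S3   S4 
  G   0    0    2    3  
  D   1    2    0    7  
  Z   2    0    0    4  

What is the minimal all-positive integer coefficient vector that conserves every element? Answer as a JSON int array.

Coefficients: [4, 5, 3, 2]

G: 4·0+5·0+3·2 = 6 | 2·3 = 6
D: 4·1+5·2+3·0 = 14 | 2·7 = 14
Z: 4·2+5·0+3·0 = 8 | 2·4 = 8
gcd(4,5,3,2) = 1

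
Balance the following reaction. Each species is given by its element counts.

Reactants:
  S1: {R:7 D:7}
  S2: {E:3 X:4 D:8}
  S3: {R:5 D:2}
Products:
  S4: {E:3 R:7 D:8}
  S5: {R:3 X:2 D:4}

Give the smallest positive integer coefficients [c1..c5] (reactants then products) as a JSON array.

E: 2·0+3·3+5·0 = 9 | 3·3+6·0 = 9
R: 2·7+3·0+5·5 = 39 | 3·7+6·3 = 39
X: 2·0+3·4+5·0 = 12 | 3·0+6·2 = 12
D: 2·7+3·8+5·2 = 48 | 3·8+6·4 = 48
gcd(2,3,5,3,6) = 1

Coefficients: [2, 3, 5, 3, 6]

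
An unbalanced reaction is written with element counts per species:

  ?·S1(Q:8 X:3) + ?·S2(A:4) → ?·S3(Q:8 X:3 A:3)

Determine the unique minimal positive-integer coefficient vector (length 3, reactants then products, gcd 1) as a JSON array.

Q: 4·8+3·0 = 32 | 4·8 = 32
X: 4·3+3·0 = 12 | 4·3 = 12
A: 4·0+3·4 = 12 | 4·3 = 12
gcd(4,3,4) = 1

Coefficients: [4, 3, 4]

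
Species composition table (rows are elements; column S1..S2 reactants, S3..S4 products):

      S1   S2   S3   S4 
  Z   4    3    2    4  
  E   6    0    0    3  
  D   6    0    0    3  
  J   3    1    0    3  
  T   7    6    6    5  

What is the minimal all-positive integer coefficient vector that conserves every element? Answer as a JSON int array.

Coefficients: [2, 6, 5, 4]

Z: 2·4+6·3 = 26 | 5·2+4·4 = 26
E: 2·6+6·0 = 12 | 5·0+4·3 = 12
D: 2·6+6·0 = 12 | 5·0+4·3 = 12
J: 2·3+6·1 = 12 | 5·0+4·3 = 12
T: 2·7+6·6 = 50 | 5·6+4·5 = 50
gcd(2,6,5,4) = 1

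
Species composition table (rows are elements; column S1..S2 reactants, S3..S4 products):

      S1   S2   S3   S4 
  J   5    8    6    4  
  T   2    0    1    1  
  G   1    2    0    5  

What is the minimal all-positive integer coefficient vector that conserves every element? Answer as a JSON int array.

J: 4·5+3·8 = 44 | 6·6+2·4 = 44
T: 4·2+3·0 = 8 | 6·1+2·1 = 8
G: 4·1+3·2 = 10 | 6·0+2·5 = 10
gcd(4,3,6,2) = 1

Coefficients: [4, 3, 6, 2]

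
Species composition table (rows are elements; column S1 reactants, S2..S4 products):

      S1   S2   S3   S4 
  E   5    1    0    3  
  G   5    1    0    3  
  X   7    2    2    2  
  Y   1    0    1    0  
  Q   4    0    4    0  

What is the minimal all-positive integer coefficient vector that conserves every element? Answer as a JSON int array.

Coefficients: [4, 5, 4, 5]

E: 4·5 = 20 | 5·1+4·0+5·3 = 20
G: 4·5 = 20 | 5·1+4·0+5·3 = 20
X: 4·7 = 28 | 5·2+4·2+5·2 = 28
Y: 4·1 = 4 | 5·0+4·1+5·0 = 4
Q: 4·4 = 16 | 5·0+4·4+5·0 = 16
gcd(4,5,4,5) = 1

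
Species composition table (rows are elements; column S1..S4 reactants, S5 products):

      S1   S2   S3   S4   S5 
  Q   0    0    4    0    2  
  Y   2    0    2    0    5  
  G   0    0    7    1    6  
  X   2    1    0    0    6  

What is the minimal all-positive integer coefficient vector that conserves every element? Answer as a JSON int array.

Coefficients: [4, 4, 1, 5, 2]

Q: 4·0+4·0+1·4+5·0 = 4 | 2·2 = 4
Y: 4·2+4·0+1·2+5·0 = 10 | 2·5 = 10
G: 4·0+4·0+1·7+5·1 = 12 | 2·6 = 12
X: 4·2+4·1+1·0+5·0 = 12 | 2·6 = 12
gcd(4,4,1,5,2) = 1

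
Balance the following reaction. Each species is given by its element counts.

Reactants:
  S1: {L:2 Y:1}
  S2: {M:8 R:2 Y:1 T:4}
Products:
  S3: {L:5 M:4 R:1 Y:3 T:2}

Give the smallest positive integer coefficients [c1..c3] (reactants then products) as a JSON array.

Coefficients: [5, 1, 2]

L: 5·2+1·0 = 10 | 2·5 = 10
M: 5·0+1·8 = 8 | 2·4 = 8
R: 5·0+1·2 = 2 | 2·1 = 2
Y: 5·1+1·1 = 6 | 2·3 = 6
T: 5·0+1·4 = 4 | 2·2 = 4
gcd(5,1,2) = 1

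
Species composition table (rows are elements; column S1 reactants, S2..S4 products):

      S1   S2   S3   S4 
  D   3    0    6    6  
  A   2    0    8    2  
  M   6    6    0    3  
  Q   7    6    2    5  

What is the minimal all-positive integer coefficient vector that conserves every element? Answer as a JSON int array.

Coefficients: [6, 5, 1, 2]

D: 6·3 = 18 | 5·0+1·6+2·6 = 18
A: 6·2 = 12 | 5·0+1·8+2·2 = 12
M: 6·6 = 36 | 5·6+1·0+2·3 = 36
Q: 6·7 = 42 | 5·6+1·2+2·5 = 42
gcd(6,5,1,2) = 1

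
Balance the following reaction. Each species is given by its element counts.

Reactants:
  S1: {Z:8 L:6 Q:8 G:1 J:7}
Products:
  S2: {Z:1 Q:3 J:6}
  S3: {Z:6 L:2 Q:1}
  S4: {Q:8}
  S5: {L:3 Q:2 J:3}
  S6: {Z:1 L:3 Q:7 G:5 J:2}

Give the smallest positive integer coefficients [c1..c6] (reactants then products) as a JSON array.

Z: 5·8 = 40 | 3·1+6·6+1·0+5·0+1·1 = 40
L: 5·6 = 30 | 3·0+6·2+1·0+5·3+1·3 = 30
Q: 5·8 = 40 | 3·3+6·1+1·8+5·2+1·7 = 40
G: 5·1 = 5 | 3·0+6·0+1·0+5·0+1·5 = 5
J: 5·7 = 35 | 3·6+6·0+1·0+5·3+1·2 = 35
gcd(5,3,6,1,5,1) = 1

Coefficients: [5, 3, 6, 1, 5, 1]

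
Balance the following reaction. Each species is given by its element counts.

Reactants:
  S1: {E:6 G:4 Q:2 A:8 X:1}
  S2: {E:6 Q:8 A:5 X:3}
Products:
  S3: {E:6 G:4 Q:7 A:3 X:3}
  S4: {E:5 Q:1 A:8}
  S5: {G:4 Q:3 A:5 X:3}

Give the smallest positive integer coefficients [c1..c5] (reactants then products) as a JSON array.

Coefficients: [6, 4, 5, 6, 1]

E: 6·6+4·6 = 60 | 5·6+6·5+1·0 = 60
G: 6·4+4·0 = 24 | 5·4+6·0+1·4 = 24
Q: 6·2+4·8 = 44 | 5·7+6·1+1·3 = 44
A: 6·8+4·5 = 68 | 5·3+6·8+1·5 = 68
X: 6·1+4·3 = 18 | 5·3+6·0+1·3 = 18
gcd(6,4,5,6,1) = 1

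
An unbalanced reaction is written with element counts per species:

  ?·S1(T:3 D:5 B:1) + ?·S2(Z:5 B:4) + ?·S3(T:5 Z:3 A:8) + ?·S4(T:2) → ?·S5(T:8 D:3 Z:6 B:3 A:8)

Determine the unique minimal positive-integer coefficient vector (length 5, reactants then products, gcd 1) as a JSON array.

Coefficients: [3, 3, 5, 3, 5]

T: 3·3+3·0+5·5+3·2 = 40 | 5·8 = 40
D: 3·5+3·0+5·0+3·0 = 15 | 5·3 = 15
Z: 3·0+3·5+5·3+3·0 = 30 | 5·6 = 30
B: 3·1+3·4+5·0+3·0 = 15 | 5·3 = 15
A: 3·0+3·0+5·8+3·0 = 40 | 5·8 = 40
gcd(3,3,5,3,5) = 1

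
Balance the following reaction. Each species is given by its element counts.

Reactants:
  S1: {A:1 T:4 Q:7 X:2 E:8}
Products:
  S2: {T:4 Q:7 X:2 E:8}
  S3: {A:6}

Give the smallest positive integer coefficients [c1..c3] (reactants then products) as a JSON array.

Coefficients: [6, 6, 1]

A: 6·1 = 6 | 6·0+1·6 = 6
T: 6·4 = 24 | 6·4+1·0 = 24
Q: 6·7 = 42 | 6·7+1·0 = 42
X: 6·2 = 12 | 6·2+1·0 = 12
E: 6·8 = 48 | 6·8+1·0 = 48
gcd(6,6,1) = 1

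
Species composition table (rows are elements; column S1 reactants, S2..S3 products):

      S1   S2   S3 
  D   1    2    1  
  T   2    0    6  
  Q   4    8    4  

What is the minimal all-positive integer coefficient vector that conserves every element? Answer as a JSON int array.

Coefficients: [3, 1, 1]

D: 3·1 = 3 | 1·2+1·1 = 3
T: 3·2 = 6 | 1·0+1·6 = 6
Q: 3·4 = 12 | 1·8+1·4 = 12
gcd(3,1,1) = 1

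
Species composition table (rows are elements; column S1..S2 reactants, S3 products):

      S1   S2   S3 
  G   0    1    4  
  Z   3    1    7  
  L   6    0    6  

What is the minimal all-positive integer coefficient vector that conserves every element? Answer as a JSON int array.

G: 1·0+4·1 = 4 | 1·4 = 4
Z: 1·3+4·1 = 7 | 1·7 = 7
L: 1·6+4·0 = 6 | 1·6 = 6
gcd(1,4,1) = 1

Coefficients: [1, 4, 1]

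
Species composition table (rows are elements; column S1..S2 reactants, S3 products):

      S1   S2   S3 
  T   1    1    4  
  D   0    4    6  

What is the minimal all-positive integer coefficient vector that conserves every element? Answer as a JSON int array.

Coefficients: [5, 3, 2]

T: 5·1+3·1 = 8 | 2·4 = 8
D: 5·0+3·4 = 12 | 2·6 = 12
gcd(5,3,2) = 1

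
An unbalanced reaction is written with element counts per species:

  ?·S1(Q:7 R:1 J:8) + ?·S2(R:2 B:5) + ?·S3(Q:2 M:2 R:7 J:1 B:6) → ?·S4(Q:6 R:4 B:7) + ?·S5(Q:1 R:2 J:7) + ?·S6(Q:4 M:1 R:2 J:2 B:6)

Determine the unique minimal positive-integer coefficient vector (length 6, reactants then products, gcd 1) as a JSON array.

Coefficients: [3, 4, 1, 2, 3, 2]

Q: 3·7+4·0+1·2 = 23 | 2·6+3·1+2·4 = 23
M: 3·0+4·0+1·2 = 2 | 2·0+3·0+2·1 = 2
R: 3·1+4·2+1·7 = 18 | 2·4+3·2+2·2 = 18
J: 3·8+4·0+1·1 = 25 | 2·0+3·7+2·2 = 25
B: 3·0+4·5+1·6 = 26 | 2·7+3·0+2·6 = 26
gcd(3,4,1,2,3,2) = 1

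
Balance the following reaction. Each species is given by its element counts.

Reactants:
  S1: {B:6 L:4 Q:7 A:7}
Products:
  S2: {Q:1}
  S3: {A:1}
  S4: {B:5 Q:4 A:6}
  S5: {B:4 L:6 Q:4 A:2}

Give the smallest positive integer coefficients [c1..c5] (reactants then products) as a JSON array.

Coefficients: [3, 5, 5, 2, 2]

B: 3·6 = 18 | 5·0+5·0+2·5+2·4 = 18
L: 3·4 = 12 | 5·0+5·0+2·0+2·6 = 12
Q: 3·7 = 21 | 5·1+5·0+2·4+2·4 = 21
A: 3·7 = 21 | 5·0+5·1+2·6+2·2 = 21
gcd(3,5,5,2,2) = 1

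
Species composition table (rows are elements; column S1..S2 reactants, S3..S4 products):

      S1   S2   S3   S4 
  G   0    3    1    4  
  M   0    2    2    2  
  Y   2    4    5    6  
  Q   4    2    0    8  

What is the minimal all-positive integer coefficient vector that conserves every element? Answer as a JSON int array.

Coefficients: [5, 6, 2, 4]

G: 5·0+6·3 = 18 | 2·1+4·4 = 18
M: 5·0+6·2 = 12 | 2·2+4·2 = 12
Y: 5·2+6·4 = 34 | 2·5+4·6 = 34
Q: 5·4+6·2 = 32 | 2·0+4·8 = 32
gcd(5,6,2,4) = 1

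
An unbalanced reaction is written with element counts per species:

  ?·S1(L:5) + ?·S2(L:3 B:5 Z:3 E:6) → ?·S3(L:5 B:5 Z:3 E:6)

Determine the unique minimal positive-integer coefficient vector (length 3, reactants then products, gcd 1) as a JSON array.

L: 2·5+5·3 = 25 | 5·5 = 25
B: 2·0+5·5 = 25 | 5·5 = 25
Z: 2·0+5·3 = 15 | 5·3 = 15
E: 2·0+5·6 = 30 | 5·6 = 30
gcd(2,5,5) = 1

Coefficients: [2, 5, 5]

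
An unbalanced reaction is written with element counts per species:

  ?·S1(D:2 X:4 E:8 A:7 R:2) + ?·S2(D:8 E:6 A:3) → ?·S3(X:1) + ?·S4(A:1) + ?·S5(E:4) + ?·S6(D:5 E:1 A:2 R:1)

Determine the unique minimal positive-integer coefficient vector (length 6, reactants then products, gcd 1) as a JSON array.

D: 1·2+1·8 = 10 | 4·0+6·0+3·0+2·5 = 10
X: 1·4+1·0 = 4 | 4·1+6·0+3·0+2·0 = 4
E: 1·8+1·6 = 14 | 4·0+6·0+3·4+2·1 = 14
A: 1·7+1·3 = 10 | 4·0+6·1+3·0+2·2 = 10
R: 1·2+1·0 = 2 | 4·0+6·0+3·0+2·1 = 2
gcd(1,1,4,6,3,2) = 1

Coefficients: [1, 1, 4, 6, 3, 2]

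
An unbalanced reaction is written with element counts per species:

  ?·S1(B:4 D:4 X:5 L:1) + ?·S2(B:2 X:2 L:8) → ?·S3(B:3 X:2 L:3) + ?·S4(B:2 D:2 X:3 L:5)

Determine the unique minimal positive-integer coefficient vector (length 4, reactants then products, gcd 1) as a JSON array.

Coefficients: [2, 3, 2, 4]

B: 2·4+3·2 = 14 | 2·3+4·2 = 14
D: 2·4+3·0 = 8 | 2·0+4·2 = 8
X: 2·5+3·2 = 16 | 2·2+4·3 = 16
L: 2·1+3·8 = 26 | 2·3+4·5 = 26
gcd(2,3,2,4) = 1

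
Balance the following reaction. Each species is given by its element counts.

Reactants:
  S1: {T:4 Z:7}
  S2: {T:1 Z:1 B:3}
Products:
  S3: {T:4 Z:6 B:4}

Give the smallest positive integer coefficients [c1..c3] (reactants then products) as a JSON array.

Coefficients: [2, 4, 3]

T: 2·4+4·1 = 12 | 3·4 = 12
Z: 2·7+4·1 = 18 | 3·6 = 18
B: 2·0+4·3 = 12 | 3·4 = 12
gcd(2,4,3) = 1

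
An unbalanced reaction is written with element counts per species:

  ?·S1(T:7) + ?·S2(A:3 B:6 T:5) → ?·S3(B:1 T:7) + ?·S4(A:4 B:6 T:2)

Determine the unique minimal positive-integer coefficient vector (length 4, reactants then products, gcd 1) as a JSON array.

Coefficients: [4, 4, 6, 3]

A: 4·0+4·3 = 12 | 6·0+3·4 = 12
B: 4·0+4·6 = 24 | 6·1+3·6 = 24
T: 4·7+4·5 = 48 | 6·7+3·2 = 48
gcd(4,4,6,3) = 1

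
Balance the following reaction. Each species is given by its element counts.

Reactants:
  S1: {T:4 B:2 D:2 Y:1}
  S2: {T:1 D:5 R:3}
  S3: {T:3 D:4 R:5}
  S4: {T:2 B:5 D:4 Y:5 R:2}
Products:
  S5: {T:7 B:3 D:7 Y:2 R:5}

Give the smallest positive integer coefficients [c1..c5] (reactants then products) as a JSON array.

T: 5·4+1·1+4·3+1·2 = 35 | 5·7 = 35
B: 5·2+1·0+4·0+1·5 = 15 | 5·3 = 15
D: 5·2+1·5+4·4+1·4 = 35 | 5·7 = 35
Y: 5·1+1·0+4·0+1·5 = 10 | 5·2 = 10
R: 5·0+1·3+4·5+1·2 = 25 | 5·5 = 25
gcd(5,1,4,1,5) = 1

Coefficients: [5, 1, 4, 1, 5]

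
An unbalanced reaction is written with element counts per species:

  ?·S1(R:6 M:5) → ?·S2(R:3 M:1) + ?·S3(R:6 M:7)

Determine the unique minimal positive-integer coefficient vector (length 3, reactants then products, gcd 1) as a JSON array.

R: 5·6 = 30 | 4·3+3·6 = 30
M: 5·5 = 25 | 4·1+3·7 = 25
gcd(5,4,3) = 1

Coefficients: [5, 4, 3]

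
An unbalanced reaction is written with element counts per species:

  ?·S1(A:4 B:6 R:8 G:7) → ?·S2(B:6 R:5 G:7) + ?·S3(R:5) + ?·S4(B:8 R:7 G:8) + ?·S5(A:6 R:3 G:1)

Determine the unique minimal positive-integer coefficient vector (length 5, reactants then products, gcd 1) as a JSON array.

A: 6·4 = 24 | 2·0+1·0+3·0+4·6 = 24
B: 6·6 = 36 | 2·6+1·0+3·8+4·0 = 36
R: 6·8 = 48 | 2·5+1·5+3·7+4·3 = 48
G: 6·7 = 42 | 2·7+1·0+3·8+4·1 = 42
gcd(6,2,1,3,4) = 1

Coefficients: [6, 2, 1, 3, 4]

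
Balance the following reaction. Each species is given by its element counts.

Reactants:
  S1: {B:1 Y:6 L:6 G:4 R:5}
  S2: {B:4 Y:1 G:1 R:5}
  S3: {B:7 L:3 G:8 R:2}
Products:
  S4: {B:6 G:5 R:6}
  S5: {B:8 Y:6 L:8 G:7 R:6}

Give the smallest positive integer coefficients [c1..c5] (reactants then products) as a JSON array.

Coefficients: [2, 6, 4, 5, 3]

B: 2·1+6·4+4·7 = 54 | 5·6+3·8 = 54
Y: 2·6+6·1+4·0 = 18 | 5·0+3·6 = 18
L: 2·6+6·0+4·3 = 24 | 5·0+3·8 = 24
G: 2·4+6·1+4·8 = 46 | 5·5+3·7 = 46
R: 2·5+6·5+4·2 = 48 | 5·6+3·6 = 48
gcd(2,6,4,5,3) = 1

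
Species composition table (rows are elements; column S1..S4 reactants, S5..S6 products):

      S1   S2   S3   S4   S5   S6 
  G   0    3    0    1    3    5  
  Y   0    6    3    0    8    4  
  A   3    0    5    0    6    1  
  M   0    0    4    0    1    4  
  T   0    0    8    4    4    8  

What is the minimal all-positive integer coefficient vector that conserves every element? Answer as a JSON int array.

G: 5·0+5·3+2·0+2·1 = 17 | 4·3+1·5 = 17
Y: 5·0+5·6+2·3+2·0 = 36 | 4·8+1·4 = 36
A: 5·3+5·0+2·5+2·0 = 25 | 4·6+1·1 = 25
M: 5·0+5·0+2·4+2·0 = 8 | 4·1+1·4 = 8
T: 5·0+5·0+2·8+2·4 = 24 | 4·4+1·8 = 24
gcd(5,5,2,2,4,1) = 1

Coefficients: [5, 5, 2, 2, 4, 1]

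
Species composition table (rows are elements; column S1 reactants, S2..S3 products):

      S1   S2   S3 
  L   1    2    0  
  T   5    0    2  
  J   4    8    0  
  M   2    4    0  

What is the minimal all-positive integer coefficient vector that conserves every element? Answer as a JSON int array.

L: 2·1 = 2 | 1·2+5·0 = 2
T: 2·5 = 10 | 1·0+5·2 = 10
J: 2·4 = 8 | 1·8+5·0 = 8
M: 2·2 = 4 | 1·4+5·0 = 4
gcd(2,1,5) = 1

Coefficients: [2, 1, 5]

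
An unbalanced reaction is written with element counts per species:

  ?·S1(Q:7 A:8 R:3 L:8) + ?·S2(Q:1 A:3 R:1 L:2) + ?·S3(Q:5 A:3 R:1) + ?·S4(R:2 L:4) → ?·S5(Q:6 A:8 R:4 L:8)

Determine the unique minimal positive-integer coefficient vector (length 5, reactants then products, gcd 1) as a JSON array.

Coefficients: [2, 6, 2, 3, 5]

Q: 2·7+6·1+2·5+3·0 = 30 | 5·6 = 30
A: 2·8+6·3+2·3+3·0 = 40 | 5·8 = 40
R: 2·3+6·1+2·1+3·2 = 20 | 5·4 = 20
L: 2·8+6·2+2·0+3·4 = 40 | 5·8 = 40
gcd(2,6,2,3,5) = 1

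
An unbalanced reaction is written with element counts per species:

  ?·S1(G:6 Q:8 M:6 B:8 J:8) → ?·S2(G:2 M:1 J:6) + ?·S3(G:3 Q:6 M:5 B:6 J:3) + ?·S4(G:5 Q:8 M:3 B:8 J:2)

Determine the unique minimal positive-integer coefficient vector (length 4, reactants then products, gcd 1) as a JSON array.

Coefficients: [5, 4, 4, 2]

G: 5·6 = 30 | 4·2+4·3+2·5 = 30
Q: 5·8 = 40 | 4·0+4·6+2·8 = 40
M: 5·6 = 30 | 4·1+4·5+2·3 = 30
B: 5·8 = 40 | 4·0+4·6+2·8 = 40
J: 5·8 = 40 | 4·6+4·3+2·2 = 40
gcd(5,4,4,2) = 1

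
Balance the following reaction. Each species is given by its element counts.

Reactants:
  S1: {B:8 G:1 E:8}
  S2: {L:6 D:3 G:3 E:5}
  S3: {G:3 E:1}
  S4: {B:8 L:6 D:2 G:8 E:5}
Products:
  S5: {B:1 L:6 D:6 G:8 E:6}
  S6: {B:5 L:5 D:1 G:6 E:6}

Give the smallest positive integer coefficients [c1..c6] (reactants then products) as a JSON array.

B: 1·8+4·0+5·0+3·8 = 32 | 2·1+6·5 = 32
L: 1·0+4·6+5·0+3·6 = 42 | 2·6+6·5 = 42
D: 1·0+4·3+5·0+3·2 = 18 | 2·6+6·1 = 18
G: 1·1+4·3+5·3+3·8 = 52 | 2·8+6·6 = 52
E: 1·8+4·5+5·1+3·5 = 48 | 2·6+6·6 = 48
gcd(1,4,5,3,2,6) = 1

Coefficients: [1, 4, 5, 3, 2, 6]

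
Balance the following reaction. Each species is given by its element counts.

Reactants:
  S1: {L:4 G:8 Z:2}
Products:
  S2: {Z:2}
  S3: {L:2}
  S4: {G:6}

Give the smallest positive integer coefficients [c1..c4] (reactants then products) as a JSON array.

Coefficients: [3, 3, 6, 4]

L: 3·4 = 12 | 3·0+6·2+4·0 = 12
G: 3·8 = 24 | 3·0+6·0+4·6 = 24
Z: 3·2 = 6 | 3·2+6·0+4·0 = 6
gcd(3,3,6,4) = 1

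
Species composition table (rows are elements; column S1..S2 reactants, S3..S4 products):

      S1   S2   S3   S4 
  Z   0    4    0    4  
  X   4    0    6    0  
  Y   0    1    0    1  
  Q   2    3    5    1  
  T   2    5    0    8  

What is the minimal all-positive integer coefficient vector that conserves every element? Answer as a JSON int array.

Z: 3·0+2·4 = 8 | 2·0+2·4 = 8
X: 3·4+2·0 = 12 | 2·6+2·0 = 12
Y: 3·0+2·1 = 2 | 2·0+2·1 = 2
Q: 3·2+2·3 = 12 | 2·5+2·1 = 12
T: 3·2+2·5 = 16 | 2·0+2·8 = 16
gcd(3,2,2,2) = 1

Coefficients: [3, 2, 2, 2]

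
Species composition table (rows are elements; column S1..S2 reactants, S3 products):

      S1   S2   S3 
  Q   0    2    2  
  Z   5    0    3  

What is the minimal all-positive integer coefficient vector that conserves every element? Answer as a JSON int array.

Coefficients: [3, 5, 5]

Q: 3·0+5·2 = 10 | 5·2 = 10
Z: 3·5+5·0 = 15 | 5·3 = 15
gcd(3,5,5) = 1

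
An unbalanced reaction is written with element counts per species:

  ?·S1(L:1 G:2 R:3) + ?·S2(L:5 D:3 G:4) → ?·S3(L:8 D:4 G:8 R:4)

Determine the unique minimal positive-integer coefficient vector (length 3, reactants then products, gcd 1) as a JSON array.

Coefficients: [4, 4, 3]

L: 4·1+4·5 = 24 | 3·8 = 24
D: 4·0+4·3 = 12 | 3·4 = 12
G: 4·2+4·4 = 24 | 3·8 = 24
R: 4·3+4·0 = 12 | 3·4 = 12
gcd(4,4,3) = 1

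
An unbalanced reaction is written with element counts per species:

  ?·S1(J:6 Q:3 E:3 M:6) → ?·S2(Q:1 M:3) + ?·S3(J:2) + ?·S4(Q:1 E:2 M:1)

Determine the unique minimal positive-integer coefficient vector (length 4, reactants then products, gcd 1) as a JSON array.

J: 2·6 = 12 | 3·0+6·2+3·0 = 12
Q: 2·3 = 6 | 3·1+6·0+3·1 = 6
E: 2·3 = 6 | 3·0+6·0+3·2 = 6
M: 2·6 = 12 | 3·3+6·0+3·1 = 12
gcd(2,3,6,3) = 1

Coefficients: [2, 3, 6, 3]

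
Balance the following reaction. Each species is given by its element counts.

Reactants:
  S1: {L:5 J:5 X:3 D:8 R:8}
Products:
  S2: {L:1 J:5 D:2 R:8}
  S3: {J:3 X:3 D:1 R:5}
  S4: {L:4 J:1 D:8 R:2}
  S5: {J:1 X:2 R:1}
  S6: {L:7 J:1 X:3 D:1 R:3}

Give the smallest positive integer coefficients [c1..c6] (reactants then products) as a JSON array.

Coefficients: [6, 3, 1, 5, 6, 1]

L: 6·5 = 30 | 3·1+1·0+5·4+6·0+1·7 = 30
J: 6·5 = 30 | 3·5+1·3+5·1+6·1+1·1 = 30
X: 6·3 = 18 | 3·0+1·3+5·0+6·2+1·3 = 18
D: 6·8 = 48 | 3·2+1·1+5·8+6·0+1·1 = 48
R: 6·8 = 48 | 3·8+1·5+5·2+6·1+1·3 = 48
gcd(6,3,1,5,6,1) = 1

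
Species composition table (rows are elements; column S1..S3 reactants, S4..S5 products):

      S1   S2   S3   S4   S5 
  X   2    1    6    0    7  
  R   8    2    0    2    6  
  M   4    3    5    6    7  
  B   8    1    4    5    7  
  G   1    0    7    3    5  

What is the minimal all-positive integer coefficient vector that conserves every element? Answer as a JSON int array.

X: 3·2+5·1+4·6 = 35 | 2·0+5·7 = 35
R: 3·8+5·2+4·0 = 34 | 2·2+5·6 = 34
M: 3·4+5·3+4·5 = 47 | 2·6+5·7 = 47
B: 3·8+5·1+4·4 = 45 | 2·5+5·7 = 45
G: 3·1+5·0+4·7 = 31 | 2·3+5·5 = 31
gcd(3,5,4,2,5) = 1

Coefficients: [3, 5, 4, 2, 5]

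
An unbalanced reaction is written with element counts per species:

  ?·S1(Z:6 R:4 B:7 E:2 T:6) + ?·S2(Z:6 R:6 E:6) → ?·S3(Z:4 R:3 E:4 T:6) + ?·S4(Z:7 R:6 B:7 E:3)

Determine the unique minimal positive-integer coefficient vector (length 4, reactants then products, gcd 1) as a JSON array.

Coefficients: [6, 5, 6, 6]

Z: 6·6+5·6 = 66 | 6·4+6·7 = 66
R: 6·4+5·6 = 54 | 6·3+6·6 = 54
B: 6·7+5·0 = 42 | 6·0+6·7 = 42
E: 6·2+5·6 = 42 | 6·4+6·3 = 42
T: 6·6+5·0 = 36 | 6·6+6·0 = 36
gcd(6,5,6,6) = 1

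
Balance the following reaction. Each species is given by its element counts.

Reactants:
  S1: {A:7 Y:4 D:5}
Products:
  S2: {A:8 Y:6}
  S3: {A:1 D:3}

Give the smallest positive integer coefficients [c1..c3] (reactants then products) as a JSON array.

A: 3·7 = 21 | 2·8+5·1 = 21
Y: 3·4 = 12 | 2·6+5·0 = 12
D: 3·5 = 15 | 2·0+5·3 = 15
gcd(3,2,5) = 1

Coefficients: [3, 2, 5]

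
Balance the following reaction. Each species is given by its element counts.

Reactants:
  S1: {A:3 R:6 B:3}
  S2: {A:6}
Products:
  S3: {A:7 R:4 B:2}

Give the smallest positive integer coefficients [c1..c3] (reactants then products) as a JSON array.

Coefficients: [4, 5, 6]

A: 4·3+5·6 = 42 | 6·7 = 42
R: 4·6+5·0 = 24 | 6·4 = 24
B: 4·3+5·0 = 12 | 6·2 = 12
gcd(4,5,6) = 1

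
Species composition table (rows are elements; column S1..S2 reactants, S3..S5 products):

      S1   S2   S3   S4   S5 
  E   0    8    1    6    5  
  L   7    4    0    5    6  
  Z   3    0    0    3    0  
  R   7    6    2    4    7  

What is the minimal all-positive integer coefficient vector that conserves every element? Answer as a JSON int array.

Coefficients: [3, 6, 5, 3, 5]

E: 3·0+6·8 = 48 | 5·1+3·6+5·5 = 48
L: 3·7+6·4 = 45 | 5·0+3·5+5·6 = 45
Z: 3·3+6·0 = 9 | 5·0+3·3+5·0 = 9
R: 3·7+6·6 = 57 | 5·2+3·4+5·7 = 57
gcd(3,6,5,3,5) = 1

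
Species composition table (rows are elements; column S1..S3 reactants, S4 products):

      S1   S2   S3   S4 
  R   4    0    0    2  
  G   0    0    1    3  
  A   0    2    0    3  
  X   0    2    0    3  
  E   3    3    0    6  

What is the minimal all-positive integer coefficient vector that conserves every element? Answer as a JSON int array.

Coefficients: [1, 3, 6, 2]

R: 1·4+3·0+6·0 = 4 | 2·2 = 4
G: 1·0+3·0+6·1 = 6 | 2·3 = 6
A: 1·0+3·2+6·0 = 6 | 2·3 = 6
X: 1·0+3·2+6·0 = 6 | 2·3 = 6
E: 1·3+3·3+6·0 = 12 | 2·6 = 12
gcd(1,3,6,2) = 1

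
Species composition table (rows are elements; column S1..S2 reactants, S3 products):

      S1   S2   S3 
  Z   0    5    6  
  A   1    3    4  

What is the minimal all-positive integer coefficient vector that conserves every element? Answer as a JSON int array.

Coefficients: [2, 6, 5]

Z: 2·0+6·5 = 30 | 5·6 = 30
A: 2·1+6·3 = 20 | 5·4 = 20
gcd(2,6,5) = 1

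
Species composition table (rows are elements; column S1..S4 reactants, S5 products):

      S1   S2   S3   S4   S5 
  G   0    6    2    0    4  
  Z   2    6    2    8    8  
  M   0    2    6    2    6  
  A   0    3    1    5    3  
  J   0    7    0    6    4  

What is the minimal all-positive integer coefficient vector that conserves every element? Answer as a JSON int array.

G: 6·0+2·6+4·2+1·0 = 20 | 5·4 = 20
Z: 6·2+2·6+4·2+1·8 = 40 | 5·8 = 40
M: 6·0+2·2+4·6+1·2 = 30 | 5·6 = 30
A: 6·0+2·3+4·1+1·5 = 15 | 5·3 = 15
J: 6·0+2·7+4·0+1·6 = 20 | 5·4 = 20
gcd(6,2,4,1,5) = 1

Coefficients: [6, 2, 4, 1, 5]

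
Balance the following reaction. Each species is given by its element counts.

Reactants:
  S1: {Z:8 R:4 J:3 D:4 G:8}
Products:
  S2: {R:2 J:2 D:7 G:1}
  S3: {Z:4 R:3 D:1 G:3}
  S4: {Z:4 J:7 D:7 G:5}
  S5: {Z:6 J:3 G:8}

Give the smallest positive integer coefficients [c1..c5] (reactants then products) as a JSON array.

Coefficients: [5, 1, 6, 1, 2]

Z: 5·8 = 40 | 1·0+6·4+1·4+2·6 = 40
R: 5·4 = 20 | 1·2+6·3+1·0+2·0 = 20
J: 5·3 = 15 | 1·2+6·0+1·7+2·3 = 15
D: 5·4 = 20 | 1·7+6·1+1·7+2·0 = 20
G: 5·8 = 40 | 1·1+6·3+1·5+2·8 = 40
gcd(5,1,6,1,2) = 1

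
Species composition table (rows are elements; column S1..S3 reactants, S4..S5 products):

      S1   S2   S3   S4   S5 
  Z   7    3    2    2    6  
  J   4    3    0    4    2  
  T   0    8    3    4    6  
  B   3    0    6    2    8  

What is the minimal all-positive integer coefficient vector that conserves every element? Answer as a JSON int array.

Coefficients: [2, 2, 6, 1, 5]

Z: 2·7+2·3+6·2 = 32 | 1·2+5·6 = 32
J: 2·4+2·3+6·0 = 14 | 1·4+5·2 = 14
T: 2·0+2·8+6·3 = 34 | 1·4+5·6 = 34
B: 2·3+2·0+6·6 = 42 | 1·2+5·8 = 42
gcd(2,2,6,1,5) = 1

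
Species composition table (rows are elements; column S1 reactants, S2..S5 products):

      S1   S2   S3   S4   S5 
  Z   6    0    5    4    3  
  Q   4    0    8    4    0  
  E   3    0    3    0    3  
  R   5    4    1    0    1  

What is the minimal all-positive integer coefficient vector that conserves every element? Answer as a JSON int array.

Coefficients: [6, 6, 1, 4, 5]

Z: 6·6 = 36 | 6·0+1·5+4·4+5·3 = 36
Q: 6·4 = 24 | 6·0+1·8+4·4+5·0 = 24
E: 6·3 = 18 | 6·0+1·3+4·0+5·3 = 18
R: 6·5 = 30 | 6·4+1·1+4·0+5·1 = 30
gcd(6,6,1,4,5) = 1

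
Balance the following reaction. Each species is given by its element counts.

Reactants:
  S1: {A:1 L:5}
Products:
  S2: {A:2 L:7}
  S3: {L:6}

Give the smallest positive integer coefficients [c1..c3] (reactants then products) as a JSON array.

A: 4·1 = 4 | 2·2+1·0 = 4
L: 4·5 = 20 | 2·7+1·6 = 20
gcd(4,2,1) = 1

Coefficients: [4, 2, 1]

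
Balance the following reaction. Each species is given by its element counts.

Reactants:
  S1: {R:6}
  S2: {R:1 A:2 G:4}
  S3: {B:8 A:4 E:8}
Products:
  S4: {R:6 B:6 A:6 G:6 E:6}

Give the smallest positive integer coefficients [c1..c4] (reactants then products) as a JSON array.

Coefficients: [3, 6, 3, 4]

R: 3·6+6·1+3·0 = 24 | 4·6 = 24
B: 3·0+6·0+3·8 = 24 | 4·6 = 24
A: 3·0+6·2+3·4 = 24 | 4·6 = 24
G: 3·0+6·4+3·0 = 24 | 4·6 = 24
E: 3·0+6·0+3·8 = 24 | 4·6 = 24
gcd(3,6,3,4) = 1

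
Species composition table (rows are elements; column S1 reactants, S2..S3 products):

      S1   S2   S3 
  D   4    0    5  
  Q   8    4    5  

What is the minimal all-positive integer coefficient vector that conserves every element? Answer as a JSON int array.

D: 5·4 = 20 | 5·0+4·5 = 20
Q: 5·8 = 40 | 5·4+4·5 = 40
gcd(5,5,4) = 1

Coefficients: [5, 5, 4]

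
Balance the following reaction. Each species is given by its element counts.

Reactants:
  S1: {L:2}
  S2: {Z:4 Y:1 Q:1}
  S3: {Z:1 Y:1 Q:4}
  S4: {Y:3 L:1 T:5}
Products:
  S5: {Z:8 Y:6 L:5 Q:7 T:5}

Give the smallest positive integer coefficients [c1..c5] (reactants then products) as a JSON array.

Coefficients: [6, 5, 4, 3, 3]

Z: 6·0+5·4+4·1+3·0 = 24 | 3·8 = 24
Y: 6·0+5·1+4·1+3·3 = 18 | 3·6 = 18
L: 6·2+5·0+4·0+3·1 = 15 | 3·5 = 15
Q: 6·0+5·1+4·4+3·0 = 21 | 3·7 = 21
T: 6·0+5·0+4·0+3·5 = 15 | 3·5 = 15
gcd(6,5,4,3,3) = 1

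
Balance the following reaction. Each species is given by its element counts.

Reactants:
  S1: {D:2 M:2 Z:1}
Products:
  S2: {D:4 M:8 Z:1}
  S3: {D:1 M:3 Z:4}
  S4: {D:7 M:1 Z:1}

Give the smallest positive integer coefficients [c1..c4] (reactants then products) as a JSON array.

D: 6·2 = 12 | 1·4+1·1+1·7 = 12
M: 6·2 = 12 | 1·8+1·3+1·1 = 12
Z: 6·1 = 6 | 1·1+1·4+1·1 = 6
gcd(6,1,1,1) = 1

Coefficients: [6, 1, 1, 1]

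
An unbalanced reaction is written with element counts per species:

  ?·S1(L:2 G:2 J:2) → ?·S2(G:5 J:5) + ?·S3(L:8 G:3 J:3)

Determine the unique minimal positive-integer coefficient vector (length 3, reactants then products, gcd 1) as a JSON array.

L: 4·2 = 8 | 1·0+1·8 = 8
G: 4·2 = 8 | 1·5+1·3 = 8
J: 4·2 = 8 | 1·5+1·3 = 8
gcd(4,1,1) = 1

Coefficients: [4, 1, 1]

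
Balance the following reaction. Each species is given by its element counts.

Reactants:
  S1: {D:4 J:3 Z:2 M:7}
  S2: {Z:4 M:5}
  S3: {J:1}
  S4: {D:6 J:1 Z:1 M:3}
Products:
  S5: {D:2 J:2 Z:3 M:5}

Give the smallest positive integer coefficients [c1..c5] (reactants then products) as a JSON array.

D: 1·4+3·0+6·0+1·6 = 10 | 5·2 = 10
J: 1·3+3·0+6·1+1·1 = 10 | 5·2 = 10
Z: 1·2+3·4+6·0+1·1 = 15 | 5·3 = 15
M: 1·7+3·5+6·0+1·3 = 25 | 5·5 = 25
gcd(1,3,6,1,5) = 1

Coefficients: [1, 3, 6, 1, 5]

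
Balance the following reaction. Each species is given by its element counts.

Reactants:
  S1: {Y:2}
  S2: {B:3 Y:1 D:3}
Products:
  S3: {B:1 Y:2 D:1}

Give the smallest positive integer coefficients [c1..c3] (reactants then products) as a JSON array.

Coefficients: [5, 2, 6]

B: 5·0+2·3 = 6 | 6·1 = 6
Y: 5·2+2·1 = 12 | 6·2 = 12
D: 5·0+2·3 = 6 | 6·1 = 6
gcd(5,2,6) = 1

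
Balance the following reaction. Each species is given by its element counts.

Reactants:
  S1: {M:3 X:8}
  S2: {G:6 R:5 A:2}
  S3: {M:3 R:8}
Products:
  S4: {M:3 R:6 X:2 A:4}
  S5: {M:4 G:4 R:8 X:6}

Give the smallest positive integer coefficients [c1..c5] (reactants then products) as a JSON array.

Coefficients: [5, 4, 5, 2, 6]

M: 5·3+4·0+5·3 = 30 | 2·3+6·4 = 30
G: 5·0+4·6+5·0 = 24 | 2·0+6·4 = 24
R: 5·0+4·5+5·8 = 60 | 2·6+6·8 = 60
X: 5·8+4·0+5·0 = 40 | 2·2+6·6 = 40
A: 5·0+4·2+5·0 = 8 | 2·4+6·0 = 8
gcd(5,4,5,2,6) = 1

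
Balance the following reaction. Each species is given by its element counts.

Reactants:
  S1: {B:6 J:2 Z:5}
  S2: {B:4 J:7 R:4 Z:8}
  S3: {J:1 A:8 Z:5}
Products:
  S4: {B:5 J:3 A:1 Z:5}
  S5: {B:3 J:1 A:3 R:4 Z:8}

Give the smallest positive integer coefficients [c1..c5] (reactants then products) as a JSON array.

Coefficients: [4, 1, 1, 5, 1]

B: 4·6+1·4+1·0 = 28 | 5·5+1·3 = 28
J: 4·2+1·7+1·1 = 16 | 5·3+1·1 = 16
A: 4·0+1·0+1·8 = 8 | 5·1+1·3 = 8
R: 4·0+1·4+1·0 = 4 | 5·0+1·4 = 4
Z: 4·5+1·8+1·5 = 33 | 5·5+1·8 = 33
gcd(4,1,1,5,1) = 1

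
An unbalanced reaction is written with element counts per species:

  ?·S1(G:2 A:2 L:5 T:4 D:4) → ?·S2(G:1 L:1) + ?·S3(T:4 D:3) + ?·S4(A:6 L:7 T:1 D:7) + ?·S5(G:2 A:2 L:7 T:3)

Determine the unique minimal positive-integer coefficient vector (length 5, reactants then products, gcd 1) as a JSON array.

G: 4·2 = 8 | 6·1+3·0+1·0+1·2 = 8
A: 4·2 = 8 | 6·0+3·0+1·6+1·2 = 8
L: 4·5 = 20 | 6·1+3·0+1·7+1·7 = 20
T: 4·4 = 16 | 6·0+3·4+1·1+1·3 = 16
D: 4·4 = 16 | 6·0+3·3+1·7+1·0 = 16
gcd(4,6,3,1,1) = 1

Coefficients: [4, 6, 3, 1, 1]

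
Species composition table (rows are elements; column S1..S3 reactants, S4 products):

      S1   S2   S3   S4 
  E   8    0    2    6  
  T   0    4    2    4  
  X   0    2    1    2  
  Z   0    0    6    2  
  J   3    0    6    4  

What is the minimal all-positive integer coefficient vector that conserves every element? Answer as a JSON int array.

Coefficients: [4, 5, 2, 6]

E: 4·8+5·0+2·2 = 36 | 6·6 = 36
T: 4·0+5·4+2·2 = 24 | 6·4 = 24
X: 4·0+5·2+2·1 = 12 | 6·2 = 12
Z: 4·0+5·0+2·6 = 12 | 6·2 = 12
J: 4·3+5·0+2·6 = 24 | 6·4 = 24
gcd(4,5,2,6) = 1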